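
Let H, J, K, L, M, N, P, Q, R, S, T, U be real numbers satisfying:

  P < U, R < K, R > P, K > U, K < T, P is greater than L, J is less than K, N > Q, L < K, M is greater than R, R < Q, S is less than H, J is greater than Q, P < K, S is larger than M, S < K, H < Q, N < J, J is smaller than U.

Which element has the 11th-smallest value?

Piecing the relations together gives one ordering: L < P < R < M < S < H < Q < N < J < U < K < T.
The 11th smallest is K.

K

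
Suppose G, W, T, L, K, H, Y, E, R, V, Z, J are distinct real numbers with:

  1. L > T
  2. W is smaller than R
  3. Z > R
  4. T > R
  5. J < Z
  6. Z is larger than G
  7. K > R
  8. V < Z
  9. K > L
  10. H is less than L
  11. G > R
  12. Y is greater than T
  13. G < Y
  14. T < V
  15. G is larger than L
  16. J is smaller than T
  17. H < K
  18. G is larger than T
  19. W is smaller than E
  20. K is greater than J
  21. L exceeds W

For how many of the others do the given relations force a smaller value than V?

The elements the relations force below V are W, R, J, T — no chain reaches any other.
That is 4.

4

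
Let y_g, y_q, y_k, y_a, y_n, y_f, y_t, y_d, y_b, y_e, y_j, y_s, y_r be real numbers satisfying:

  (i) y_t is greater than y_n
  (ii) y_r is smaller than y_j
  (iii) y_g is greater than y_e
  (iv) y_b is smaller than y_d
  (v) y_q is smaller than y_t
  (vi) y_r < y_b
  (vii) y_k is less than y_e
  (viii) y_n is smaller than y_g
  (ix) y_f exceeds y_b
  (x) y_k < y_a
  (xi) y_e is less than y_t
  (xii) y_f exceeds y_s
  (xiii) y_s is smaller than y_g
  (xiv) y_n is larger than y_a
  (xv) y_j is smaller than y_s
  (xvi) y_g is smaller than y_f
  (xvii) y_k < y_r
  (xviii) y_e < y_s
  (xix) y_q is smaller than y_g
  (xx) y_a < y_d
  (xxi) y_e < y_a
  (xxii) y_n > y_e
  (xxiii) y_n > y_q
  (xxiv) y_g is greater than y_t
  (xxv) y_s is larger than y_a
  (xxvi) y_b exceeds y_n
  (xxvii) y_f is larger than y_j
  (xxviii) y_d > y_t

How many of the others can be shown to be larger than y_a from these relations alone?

Directly above y_a: y_n, y_s, y_d.
One step further: y_t, y_g, y_b, y_f (7 so far).
Nothing else is reachable above y_a; 7 in all.

7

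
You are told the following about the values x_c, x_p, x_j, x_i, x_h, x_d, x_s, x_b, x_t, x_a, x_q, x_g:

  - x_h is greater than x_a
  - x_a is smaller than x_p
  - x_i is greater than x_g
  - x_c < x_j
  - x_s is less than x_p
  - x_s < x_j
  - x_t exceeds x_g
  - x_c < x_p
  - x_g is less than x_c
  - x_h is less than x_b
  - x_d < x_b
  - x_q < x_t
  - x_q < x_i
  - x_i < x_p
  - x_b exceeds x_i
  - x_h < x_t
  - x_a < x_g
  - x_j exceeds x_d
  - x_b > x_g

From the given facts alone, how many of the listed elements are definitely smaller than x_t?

The elements the relations force below x_t are x_a, x_q, x_h, x_g — no chain reaches any other.
That is 4.

4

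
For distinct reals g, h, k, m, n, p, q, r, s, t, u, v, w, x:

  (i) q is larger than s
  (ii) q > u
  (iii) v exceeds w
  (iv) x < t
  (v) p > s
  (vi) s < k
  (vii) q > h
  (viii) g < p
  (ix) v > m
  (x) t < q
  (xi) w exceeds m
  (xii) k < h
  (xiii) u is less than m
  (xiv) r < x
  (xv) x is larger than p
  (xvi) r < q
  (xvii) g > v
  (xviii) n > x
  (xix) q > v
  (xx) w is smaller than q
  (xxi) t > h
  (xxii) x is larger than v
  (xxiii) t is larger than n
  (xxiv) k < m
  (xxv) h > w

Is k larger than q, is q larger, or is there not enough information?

q

k < m and m < w give k < w.
Then w < v extends the chain to v.
With v < g: k < m < w < v < g.
Then g < p extends the chain to p.
Then p < x extends the chain to x.
Then x < t extends the chain to t.
Then t < q extends the chain to q.
So q is larger.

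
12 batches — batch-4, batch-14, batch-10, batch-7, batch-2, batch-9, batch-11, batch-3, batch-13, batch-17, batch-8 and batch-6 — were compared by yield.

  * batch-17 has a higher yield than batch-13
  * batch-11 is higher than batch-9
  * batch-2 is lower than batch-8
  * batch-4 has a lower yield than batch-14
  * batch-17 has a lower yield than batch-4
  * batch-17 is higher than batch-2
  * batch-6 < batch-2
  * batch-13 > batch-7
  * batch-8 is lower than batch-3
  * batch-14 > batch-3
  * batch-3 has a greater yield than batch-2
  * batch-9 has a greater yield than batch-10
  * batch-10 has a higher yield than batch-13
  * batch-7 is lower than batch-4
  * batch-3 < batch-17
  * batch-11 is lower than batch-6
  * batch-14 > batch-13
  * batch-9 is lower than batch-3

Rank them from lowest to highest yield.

batch-7 < batch-13 < batch-10 < batch-9 < batch-11 < batch-6 < batch-2 < batch-8 < batch-3 < batch-17 < batch-4 < batch-14

Each adjacent pair is fixed by a given relation: batch-7 < batch-13; batch-13 < batch-10; batch-10 < batch-9; batch-9 < batch-11; batch-11 < batch-6; batch-6 < batch-2; batch-2 < batch-8; batch-8 < batch-3; batch-3 < batch-17; batch-17 < batch-4; batch-4 < batch-14. Chaining them end to end gives the full order.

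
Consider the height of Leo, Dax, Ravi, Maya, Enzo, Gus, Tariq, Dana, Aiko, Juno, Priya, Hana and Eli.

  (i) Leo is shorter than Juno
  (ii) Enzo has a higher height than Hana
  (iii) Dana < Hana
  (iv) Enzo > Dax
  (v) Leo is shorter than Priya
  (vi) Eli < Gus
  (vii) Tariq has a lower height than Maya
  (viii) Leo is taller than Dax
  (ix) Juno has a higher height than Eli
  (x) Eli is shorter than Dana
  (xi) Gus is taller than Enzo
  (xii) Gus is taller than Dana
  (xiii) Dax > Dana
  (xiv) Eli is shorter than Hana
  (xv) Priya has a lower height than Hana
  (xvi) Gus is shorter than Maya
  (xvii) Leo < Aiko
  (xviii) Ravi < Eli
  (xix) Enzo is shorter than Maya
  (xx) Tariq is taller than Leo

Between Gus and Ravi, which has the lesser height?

Link the given pairs in sequence: Ravi < Eli; Eli < Dana; Dana < Dax; Dax < Leo; Leo < Priya; Priya < Hana; Hana < Enzo; Enzo < Gus.
Chaining these gives Ravi < Eli < Dana < Dax < Leo < Priya < Hana < Enzo < Gus.
So Ravi < Gus; Ravi is the shorter of the two.

Ravi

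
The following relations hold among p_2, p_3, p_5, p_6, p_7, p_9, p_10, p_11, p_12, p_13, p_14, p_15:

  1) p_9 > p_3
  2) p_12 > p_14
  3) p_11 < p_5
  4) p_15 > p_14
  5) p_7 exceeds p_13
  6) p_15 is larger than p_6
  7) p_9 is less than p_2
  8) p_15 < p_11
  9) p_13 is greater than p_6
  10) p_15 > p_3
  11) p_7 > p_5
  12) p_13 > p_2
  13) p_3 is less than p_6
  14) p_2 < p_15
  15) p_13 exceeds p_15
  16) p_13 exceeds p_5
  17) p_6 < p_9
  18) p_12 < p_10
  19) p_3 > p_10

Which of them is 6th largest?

p_2

The consecutive relations fix a unique order: p_14 < p_12 < p_10 < p_3 < p_6 < p_9 < p_2 < p_15 < p_11 < p_5 < p_13 < p_7.
Counting 6 from the largest end gives p_2.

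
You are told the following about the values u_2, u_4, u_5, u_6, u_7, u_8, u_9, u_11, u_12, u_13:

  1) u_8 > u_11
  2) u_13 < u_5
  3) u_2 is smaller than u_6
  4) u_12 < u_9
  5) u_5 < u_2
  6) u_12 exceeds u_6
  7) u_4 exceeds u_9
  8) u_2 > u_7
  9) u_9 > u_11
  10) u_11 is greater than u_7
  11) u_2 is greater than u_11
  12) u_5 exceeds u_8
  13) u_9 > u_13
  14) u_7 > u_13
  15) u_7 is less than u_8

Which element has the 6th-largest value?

u_5

The consecutive relations fix a unique order: u_13 < u_7 < u_11 < u_8 < u_5 < u_2 < u_6 < u_12 < u_9 < u_4.
The 6th largest is u_5.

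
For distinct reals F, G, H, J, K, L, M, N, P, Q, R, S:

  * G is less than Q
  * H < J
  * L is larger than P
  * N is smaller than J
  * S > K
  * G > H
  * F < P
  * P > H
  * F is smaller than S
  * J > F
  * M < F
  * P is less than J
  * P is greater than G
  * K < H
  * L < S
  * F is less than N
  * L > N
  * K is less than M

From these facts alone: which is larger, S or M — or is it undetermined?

S

M < F and F < N give M < N.
Then N < L extends the chain to L.
With L < S: M < F < N < L < S.
So S is larger.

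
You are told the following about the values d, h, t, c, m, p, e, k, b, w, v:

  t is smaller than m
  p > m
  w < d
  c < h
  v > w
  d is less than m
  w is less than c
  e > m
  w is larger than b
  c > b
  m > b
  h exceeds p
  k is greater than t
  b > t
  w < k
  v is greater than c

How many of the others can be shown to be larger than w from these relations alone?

The elements the relations force above w are d, k, m, e, p, c, v, h — no chain reaches any other.
That is 8.

8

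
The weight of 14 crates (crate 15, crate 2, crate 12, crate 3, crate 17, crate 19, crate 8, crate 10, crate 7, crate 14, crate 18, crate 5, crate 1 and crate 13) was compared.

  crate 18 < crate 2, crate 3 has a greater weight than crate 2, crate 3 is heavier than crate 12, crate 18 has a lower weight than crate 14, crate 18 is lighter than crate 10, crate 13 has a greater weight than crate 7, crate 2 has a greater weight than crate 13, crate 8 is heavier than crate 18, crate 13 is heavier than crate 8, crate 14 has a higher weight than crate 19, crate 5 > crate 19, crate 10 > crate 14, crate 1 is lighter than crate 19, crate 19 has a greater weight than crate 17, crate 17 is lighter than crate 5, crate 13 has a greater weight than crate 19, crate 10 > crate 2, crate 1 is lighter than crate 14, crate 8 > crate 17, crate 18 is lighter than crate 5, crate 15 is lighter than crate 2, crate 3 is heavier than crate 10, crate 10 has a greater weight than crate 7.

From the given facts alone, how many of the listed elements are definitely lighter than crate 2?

Directly below crate 2: crate 15, crate 18, crate 13.
One step further: crate 7, crate 19, crate 8 (6 so far).
One step further: crate 17, crate 1 (8 so far).
No other element is forced below crate 2 by the given relations, so the count is 8.

8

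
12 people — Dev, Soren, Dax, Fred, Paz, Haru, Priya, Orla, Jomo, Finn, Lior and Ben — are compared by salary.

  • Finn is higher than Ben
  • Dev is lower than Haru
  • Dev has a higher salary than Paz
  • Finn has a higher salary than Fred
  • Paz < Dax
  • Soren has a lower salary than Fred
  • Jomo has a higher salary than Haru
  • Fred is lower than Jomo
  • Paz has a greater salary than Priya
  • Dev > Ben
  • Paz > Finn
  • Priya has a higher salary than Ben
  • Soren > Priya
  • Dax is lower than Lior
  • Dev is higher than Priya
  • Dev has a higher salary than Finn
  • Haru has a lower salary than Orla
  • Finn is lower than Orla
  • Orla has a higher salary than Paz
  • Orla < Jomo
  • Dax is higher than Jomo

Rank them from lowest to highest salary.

The consecutive links are each given: Ben < Priya; Priya < Soren; Soren < Fred; Fred < Finn; Finn < Paz; Paz < Dev; Dev < Haru; Haru < Orla; Orla < Jomo; Jomo < Dax; Dax < Lior.

Ben < Priya < Soren < Fred < Finn < Paz < Dev < Haru < Orla < Jomo < Dax < Lior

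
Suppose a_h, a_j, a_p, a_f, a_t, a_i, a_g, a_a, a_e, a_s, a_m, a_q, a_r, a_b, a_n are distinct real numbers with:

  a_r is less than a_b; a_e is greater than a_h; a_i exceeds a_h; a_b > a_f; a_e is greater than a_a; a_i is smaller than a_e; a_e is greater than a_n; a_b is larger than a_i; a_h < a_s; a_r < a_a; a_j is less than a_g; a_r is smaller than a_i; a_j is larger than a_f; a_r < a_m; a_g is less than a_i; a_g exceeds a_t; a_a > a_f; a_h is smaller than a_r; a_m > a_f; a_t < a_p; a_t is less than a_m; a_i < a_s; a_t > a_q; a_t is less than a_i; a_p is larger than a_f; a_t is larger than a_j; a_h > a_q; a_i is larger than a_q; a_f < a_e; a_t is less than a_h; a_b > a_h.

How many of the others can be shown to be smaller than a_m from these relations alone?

From a_m the given relations immediately reach a_f, a_t, a_r.
From those, a_q, a_j, a_h — 6 in total.
No other element is forced below a_m by the given relations, so the count is 6.

6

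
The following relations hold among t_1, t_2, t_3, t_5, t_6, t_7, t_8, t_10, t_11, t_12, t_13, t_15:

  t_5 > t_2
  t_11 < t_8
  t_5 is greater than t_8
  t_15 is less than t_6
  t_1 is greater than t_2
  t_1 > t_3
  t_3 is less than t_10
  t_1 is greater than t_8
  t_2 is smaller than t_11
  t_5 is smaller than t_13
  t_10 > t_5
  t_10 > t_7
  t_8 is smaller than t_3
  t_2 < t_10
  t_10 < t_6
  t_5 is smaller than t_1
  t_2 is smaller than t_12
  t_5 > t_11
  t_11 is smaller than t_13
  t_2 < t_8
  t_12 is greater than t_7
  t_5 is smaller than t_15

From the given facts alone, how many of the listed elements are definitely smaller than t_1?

From t_1 the given relations immediately reach t_2, t_8, t_5, t_3.
From those, t_11 — 5 in total.
No other element is forced below t_1 by the given relations, so the count is 5.

5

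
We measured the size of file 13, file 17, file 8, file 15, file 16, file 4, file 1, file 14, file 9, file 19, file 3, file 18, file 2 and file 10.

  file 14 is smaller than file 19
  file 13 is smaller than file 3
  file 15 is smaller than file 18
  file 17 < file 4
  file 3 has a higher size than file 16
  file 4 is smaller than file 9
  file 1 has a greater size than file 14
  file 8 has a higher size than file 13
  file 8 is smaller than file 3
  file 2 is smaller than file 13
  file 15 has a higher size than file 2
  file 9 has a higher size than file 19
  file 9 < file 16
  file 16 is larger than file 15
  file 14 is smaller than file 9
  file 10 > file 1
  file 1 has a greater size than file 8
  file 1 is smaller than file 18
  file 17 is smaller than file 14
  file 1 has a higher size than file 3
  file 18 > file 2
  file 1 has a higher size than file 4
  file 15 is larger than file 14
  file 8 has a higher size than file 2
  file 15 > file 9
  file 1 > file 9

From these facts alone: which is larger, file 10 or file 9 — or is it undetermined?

file 10

file 9 < file 15 < file 16 < file 3 < file 1 < file 10, by transitivity through file 15, file 16, file 3, file 1.
So file 10 is larger.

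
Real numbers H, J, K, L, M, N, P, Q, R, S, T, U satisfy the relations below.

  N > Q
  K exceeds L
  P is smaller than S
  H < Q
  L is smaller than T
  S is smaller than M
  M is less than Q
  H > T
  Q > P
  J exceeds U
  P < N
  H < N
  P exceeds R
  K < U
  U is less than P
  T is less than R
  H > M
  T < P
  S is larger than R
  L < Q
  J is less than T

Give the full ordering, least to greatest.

L < K < U < J < T < R < P < S < M < H < Q < N

Nothing is placed below L, so it is least; from there L < K; K < U; U < J; J < T; T < R; R < P; P < S; S < M; M < H; H < Q; Q < N, each given directly.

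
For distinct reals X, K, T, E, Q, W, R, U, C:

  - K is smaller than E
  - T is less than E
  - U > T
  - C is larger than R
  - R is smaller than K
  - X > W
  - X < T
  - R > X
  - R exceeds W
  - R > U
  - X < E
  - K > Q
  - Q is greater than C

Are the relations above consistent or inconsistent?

consistent

The single ordering W < X < T < U < R < C < Q < K < E satisfies every listed relation, so no contradiction arises.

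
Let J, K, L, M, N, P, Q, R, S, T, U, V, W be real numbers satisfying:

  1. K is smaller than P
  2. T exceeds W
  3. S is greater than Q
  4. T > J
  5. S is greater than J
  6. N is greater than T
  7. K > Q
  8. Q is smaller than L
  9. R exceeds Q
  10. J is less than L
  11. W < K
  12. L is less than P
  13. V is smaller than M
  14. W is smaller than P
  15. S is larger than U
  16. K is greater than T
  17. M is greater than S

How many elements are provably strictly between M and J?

1

Chaining upward from J reaches: L, S, T, K, P, N.
Chaining downward from M reaches: U, Q, S, V.
Strictly between J and M are those in both lists: S — 1 element.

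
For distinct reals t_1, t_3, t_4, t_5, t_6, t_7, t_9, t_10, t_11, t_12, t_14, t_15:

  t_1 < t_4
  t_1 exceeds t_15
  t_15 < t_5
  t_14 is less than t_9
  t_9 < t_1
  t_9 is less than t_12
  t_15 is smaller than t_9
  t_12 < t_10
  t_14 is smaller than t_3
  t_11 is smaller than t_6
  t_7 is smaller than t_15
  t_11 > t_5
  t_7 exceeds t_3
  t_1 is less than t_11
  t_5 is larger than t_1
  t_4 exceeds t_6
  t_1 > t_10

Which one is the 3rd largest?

Chaining the given pairs: t_14 < t_3 < t_7 < t_15 < t_9 < t_12 < t_10 < t_1 < t_5 < t_11 < t_6 < t_4.
Counting 3 from the largest end gives t_11.

t_11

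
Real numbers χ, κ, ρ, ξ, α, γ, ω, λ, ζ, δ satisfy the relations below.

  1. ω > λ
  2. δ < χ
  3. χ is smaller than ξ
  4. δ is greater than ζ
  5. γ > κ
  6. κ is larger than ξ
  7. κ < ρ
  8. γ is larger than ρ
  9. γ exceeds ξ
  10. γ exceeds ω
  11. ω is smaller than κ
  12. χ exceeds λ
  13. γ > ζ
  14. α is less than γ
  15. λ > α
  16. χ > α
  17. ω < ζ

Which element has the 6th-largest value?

δ

Piecing the relations together gives one ordering: α < λ < ω < ζ < δ < χ < ξ < κ < ρ < γ.
Counting 6 from the largest end gives δ.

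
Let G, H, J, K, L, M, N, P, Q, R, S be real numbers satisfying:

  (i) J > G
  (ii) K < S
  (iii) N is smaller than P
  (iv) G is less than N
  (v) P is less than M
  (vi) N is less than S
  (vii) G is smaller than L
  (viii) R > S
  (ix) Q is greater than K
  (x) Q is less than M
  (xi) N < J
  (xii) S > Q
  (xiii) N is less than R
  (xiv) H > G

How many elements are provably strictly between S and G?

1

The relations place G below S. An element lies strictly between them when it is forced above G and also forced below S.
Above G: {N, J, P, H, M, L, R}. Below S: {K, N, Q}.
Intersection: {N} — 1.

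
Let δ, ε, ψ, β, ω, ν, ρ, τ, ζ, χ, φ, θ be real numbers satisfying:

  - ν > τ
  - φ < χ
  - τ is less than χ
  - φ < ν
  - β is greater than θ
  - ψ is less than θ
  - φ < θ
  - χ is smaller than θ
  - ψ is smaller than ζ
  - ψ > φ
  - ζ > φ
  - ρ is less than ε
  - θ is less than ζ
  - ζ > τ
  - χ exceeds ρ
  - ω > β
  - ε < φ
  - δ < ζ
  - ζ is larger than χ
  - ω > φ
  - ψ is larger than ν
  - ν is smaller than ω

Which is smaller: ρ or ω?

ρ

Link the given pairs in sequence: ρ < ε; ε < φ; φ < ψ; ψ < θ; θ < β; β < ω.
Together: ρ < ε < φ < ψ < θ < β < ω.
So ρ < ω; ρ is the smaller of the two.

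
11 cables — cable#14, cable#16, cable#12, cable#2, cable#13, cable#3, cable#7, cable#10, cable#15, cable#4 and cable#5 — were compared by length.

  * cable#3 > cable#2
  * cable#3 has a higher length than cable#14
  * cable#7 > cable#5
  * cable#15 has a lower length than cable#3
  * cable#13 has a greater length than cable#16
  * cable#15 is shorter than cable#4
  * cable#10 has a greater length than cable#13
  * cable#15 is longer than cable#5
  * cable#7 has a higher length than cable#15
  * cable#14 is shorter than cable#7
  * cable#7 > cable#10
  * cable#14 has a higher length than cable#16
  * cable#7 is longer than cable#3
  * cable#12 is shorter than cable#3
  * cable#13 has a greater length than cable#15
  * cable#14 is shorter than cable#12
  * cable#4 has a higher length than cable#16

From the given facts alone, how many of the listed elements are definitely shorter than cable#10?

From cable#10 the given relations immediately reach cable#13.
From those, cable#16, cable#15 — 3 in total.
From those, cable#5 — 4 in total.
No other element is forced below cable#10 by the given relations, so the count is 4.

4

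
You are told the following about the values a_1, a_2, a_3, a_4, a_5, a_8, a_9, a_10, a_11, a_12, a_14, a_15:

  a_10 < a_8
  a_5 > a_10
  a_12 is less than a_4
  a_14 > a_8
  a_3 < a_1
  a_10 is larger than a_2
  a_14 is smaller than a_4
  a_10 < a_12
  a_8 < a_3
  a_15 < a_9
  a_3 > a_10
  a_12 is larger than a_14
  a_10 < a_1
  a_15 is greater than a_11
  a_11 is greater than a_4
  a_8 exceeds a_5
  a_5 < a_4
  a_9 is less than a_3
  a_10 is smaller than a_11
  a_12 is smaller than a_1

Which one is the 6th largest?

a_4

The consecutive relations fix a unique order: a_2 < a_10 < a_5 < a_8 < a_14 < a_12 < a_4 < a_11 < a_15 < a_9 < a_3 < a_1.
The 6th largest is a_4.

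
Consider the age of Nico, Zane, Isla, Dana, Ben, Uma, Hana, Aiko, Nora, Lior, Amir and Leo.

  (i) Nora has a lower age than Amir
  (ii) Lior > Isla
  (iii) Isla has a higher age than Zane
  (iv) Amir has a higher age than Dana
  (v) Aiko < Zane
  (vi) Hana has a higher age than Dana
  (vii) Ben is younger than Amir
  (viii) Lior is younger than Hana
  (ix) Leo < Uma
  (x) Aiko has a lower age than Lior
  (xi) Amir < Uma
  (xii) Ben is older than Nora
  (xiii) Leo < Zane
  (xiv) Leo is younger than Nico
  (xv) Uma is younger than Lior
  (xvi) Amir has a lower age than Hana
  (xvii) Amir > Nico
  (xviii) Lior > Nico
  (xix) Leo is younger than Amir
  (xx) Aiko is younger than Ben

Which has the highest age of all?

Leo is not greatest since Leo < Amir; Nora is not greatest since Nora < Ben; Aiko is not greatest since Aiko < Lior; Zane is not greatest since Zane < Isla; Dana is not greatest since Dana < Amir; Isla is not greatest since Isla < Lior; Ben is not greatest since Ben < Amir; Nico is not greatest since Nico < Lior; Amir is not greatest since Amir < Uma; Uma is not greatest since Uma < Lior; Lior is not greatest since Lior < Hana.
Only Hana has nothing above it, so Hana is the highest age.

Hana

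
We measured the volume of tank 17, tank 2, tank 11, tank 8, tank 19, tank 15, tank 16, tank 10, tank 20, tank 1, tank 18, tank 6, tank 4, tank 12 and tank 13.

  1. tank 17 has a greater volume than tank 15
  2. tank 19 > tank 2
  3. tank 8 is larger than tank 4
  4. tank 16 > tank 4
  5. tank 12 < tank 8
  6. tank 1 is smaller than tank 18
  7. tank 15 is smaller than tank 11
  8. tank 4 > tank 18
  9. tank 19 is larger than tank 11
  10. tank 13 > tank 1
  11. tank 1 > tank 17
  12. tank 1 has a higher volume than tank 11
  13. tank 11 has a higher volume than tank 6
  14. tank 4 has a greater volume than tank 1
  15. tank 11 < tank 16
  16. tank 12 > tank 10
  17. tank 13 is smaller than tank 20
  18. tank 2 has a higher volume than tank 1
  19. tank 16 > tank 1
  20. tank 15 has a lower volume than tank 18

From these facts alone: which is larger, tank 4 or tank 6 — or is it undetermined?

The relevant relations are tank 6 < tank 11; tank 11 < tank 1; tank 1 < tank 18; tank 18 < tank 4.
Together: tank 6 < tank 11 < tank 1 < tank 18 < tank 4.
So tank 4 is larger.

tank 4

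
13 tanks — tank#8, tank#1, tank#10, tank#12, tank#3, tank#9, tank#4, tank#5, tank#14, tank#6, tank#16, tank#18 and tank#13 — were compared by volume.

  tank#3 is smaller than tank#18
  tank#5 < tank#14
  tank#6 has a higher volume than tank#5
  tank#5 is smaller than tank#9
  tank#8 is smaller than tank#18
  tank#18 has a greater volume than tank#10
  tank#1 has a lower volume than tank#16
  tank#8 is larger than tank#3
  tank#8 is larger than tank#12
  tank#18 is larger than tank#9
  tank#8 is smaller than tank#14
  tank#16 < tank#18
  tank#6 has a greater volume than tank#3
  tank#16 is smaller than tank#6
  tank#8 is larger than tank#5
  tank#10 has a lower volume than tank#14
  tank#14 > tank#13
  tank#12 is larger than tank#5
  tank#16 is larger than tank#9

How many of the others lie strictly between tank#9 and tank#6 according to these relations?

Chaining upward from tank#9 reaches: tank#16, tank#18.
Chaining downward from tank#6 reaches: tank#5, tank#1, tank#16, tank#3.
Strictly between tank#9 and tank#6 are those in both lists: tank#16 — 1 element.

1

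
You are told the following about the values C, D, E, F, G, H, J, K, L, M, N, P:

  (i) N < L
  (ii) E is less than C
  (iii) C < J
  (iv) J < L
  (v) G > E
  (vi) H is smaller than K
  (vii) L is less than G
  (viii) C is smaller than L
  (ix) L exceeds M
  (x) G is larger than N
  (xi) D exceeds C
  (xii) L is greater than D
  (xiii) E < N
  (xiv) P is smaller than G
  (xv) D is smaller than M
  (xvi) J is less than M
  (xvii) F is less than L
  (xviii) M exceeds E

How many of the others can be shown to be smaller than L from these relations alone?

From L the given relations immediately reach C, N, D, J, F, M.
From those, E — 7 in total.
Nothing else is reachable below L; 7 in all.

7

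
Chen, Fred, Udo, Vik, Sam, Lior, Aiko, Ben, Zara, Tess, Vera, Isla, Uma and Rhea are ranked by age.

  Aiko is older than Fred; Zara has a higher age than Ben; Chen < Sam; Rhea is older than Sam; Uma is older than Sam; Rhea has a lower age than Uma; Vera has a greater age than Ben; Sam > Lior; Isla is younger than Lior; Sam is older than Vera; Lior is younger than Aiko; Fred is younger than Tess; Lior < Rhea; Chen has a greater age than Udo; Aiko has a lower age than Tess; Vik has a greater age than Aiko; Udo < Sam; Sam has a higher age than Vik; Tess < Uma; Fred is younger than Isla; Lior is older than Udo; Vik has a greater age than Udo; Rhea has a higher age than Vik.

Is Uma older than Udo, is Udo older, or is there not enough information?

Following the relations from Udo: Udo < Lior < Aiko < Vik < Sam < Uma.
So Uma is older.

Uma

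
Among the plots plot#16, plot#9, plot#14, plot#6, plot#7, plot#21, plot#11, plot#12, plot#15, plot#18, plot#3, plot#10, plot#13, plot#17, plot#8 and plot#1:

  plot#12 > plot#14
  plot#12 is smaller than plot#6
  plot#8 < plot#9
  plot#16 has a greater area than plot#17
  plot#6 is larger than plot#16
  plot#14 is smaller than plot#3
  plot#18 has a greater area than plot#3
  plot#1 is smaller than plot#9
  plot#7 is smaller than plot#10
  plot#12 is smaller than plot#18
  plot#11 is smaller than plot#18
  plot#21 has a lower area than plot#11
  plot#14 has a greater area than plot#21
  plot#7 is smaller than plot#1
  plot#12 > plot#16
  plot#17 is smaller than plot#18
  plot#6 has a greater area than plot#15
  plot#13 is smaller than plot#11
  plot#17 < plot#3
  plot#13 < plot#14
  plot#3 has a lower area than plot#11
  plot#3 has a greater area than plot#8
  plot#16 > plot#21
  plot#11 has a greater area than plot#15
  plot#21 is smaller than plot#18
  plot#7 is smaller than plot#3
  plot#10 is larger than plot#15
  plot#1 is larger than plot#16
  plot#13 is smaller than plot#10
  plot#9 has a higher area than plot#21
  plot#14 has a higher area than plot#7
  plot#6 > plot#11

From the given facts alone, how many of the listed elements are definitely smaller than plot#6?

11

Directly below plot#6: plot#16, plot#15, plot#11, plot#12.
One step further: plot#13, plot#21, plot#17, plot#14, plot#3 (9 so far).
One step further: plot#7, plot#8 (11 so far).
Nothing else is reachable below plot#6; 11 in all.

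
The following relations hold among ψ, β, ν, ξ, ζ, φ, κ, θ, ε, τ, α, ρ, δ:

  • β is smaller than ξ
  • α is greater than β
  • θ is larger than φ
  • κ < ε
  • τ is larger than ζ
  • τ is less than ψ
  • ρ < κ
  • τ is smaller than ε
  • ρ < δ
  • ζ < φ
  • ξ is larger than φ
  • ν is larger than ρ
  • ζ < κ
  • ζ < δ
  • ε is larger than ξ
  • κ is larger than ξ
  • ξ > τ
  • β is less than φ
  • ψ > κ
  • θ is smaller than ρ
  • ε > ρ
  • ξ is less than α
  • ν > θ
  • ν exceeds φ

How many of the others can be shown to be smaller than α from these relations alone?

5

Directly below α: β, ξ.
One step further: τ, φ (4 so far).
One step further: ζ (5 so far).
Nothing else is reachable below α; 5 in all.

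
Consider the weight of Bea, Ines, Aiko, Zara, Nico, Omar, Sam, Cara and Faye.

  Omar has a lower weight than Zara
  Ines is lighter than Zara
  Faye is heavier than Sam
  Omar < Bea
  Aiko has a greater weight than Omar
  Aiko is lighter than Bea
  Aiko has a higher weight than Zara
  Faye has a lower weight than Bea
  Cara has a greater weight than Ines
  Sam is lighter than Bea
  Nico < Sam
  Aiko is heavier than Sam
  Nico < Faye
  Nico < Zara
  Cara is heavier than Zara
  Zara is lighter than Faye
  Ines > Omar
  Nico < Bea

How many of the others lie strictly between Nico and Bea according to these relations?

The relations place Nico below Bea. An element lies strictly between them when it is forced above Nico and also forced below Bea.
Above Nico: {Sam, Zara, Aiko, Faye, Cara}. Below Bea: {Omar, Sam, Ines, Zara, Aiko, Faye}.
Intersection: {Sam, Zara, Aiko, Faye} — 4.

4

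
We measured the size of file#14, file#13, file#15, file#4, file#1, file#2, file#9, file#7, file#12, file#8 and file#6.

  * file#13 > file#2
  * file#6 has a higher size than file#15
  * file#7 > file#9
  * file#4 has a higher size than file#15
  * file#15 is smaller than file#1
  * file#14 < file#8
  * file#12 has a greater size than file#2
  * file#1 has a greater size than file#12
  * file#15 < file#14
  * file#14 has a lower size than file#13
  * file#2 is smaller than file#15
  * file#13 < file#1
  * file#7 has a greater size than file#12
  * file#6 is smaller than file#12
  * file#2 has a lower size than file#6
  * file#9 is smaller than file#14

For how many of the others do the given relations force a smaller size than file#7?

5

The elements the relations force below file#7 are file#9, file#2, file#15, file#6, file#12 — no chain reaches any other.
That is 5.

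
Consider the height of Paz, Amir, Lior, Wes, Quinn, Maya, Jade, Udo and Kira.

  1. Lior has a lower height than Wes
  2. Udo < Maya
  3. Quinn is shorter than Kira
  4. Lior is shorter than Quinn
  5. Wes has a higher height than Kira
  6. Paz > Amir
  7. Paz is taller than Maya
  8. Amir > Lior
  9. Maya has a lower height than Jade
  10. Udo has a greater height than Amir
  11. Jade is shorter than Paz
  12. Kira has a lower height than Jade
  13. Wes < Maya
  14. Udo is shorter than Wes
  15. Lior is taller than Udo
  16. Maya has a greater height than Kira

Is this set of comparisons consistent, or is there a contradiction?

Chaining the given relations yields Amir < Udo < Lior, so Amir < Lior. But one relation states Lior < Amir. These cannot both hold.

inconsistent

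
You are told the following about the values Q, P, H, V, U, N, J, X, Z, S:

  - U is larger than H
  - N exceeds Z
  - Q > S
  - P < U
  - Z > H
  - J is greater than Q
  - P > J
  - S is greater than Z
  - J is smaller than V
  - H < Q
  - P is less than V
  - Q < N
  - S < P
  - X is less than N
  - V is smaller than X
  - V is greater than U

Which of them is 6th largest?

J

Piecing the relations together gives one ordering: H < Z < S < Q < J < P < U < V < X < N.
Counting 6 from the largest end gives J.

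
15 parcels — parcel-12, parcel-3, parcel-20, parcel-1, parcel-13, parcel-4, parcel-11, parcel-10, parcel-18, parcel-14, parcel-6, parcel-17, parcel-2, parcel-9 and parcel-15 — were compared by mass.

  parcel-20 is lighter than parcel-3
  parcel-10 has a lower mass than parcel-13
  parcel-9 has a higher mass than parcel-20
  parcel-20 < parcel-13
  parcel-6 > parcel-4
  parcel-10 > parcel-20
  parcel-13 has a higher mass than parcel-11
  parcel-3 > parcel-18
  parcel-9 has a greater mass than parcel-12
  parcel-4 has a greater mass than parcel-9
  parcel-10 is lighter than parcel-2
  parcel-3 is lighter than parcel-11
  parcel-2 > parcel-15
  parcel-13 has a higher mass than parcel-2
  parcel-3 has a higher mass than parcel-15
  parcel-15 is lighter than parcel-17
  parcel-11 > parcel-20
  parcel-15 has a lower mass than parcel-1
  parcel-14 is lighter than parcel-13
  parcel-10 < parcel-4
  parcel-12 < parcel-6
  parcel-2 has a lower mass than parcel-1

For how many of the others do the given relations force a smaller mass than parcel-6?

Directly below parcel-6: parcel-12, parcel-4.
One step further: parcel-10, parcel-9 (4 so far).
One step further: parcel-20 (5 so far).
No other element is forced below parcel-6 by the given relations, so the count is 5.

5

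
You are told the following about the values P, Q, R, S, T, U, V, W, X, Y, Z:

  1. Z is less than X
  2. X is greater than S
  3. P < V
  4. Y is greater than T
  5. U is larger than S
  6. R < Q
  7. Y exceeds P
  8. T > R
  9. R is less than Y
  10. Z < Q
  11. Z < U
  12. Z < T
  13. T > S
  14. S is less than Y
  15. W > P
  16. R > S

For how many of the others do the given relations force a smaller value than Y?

The elements the relations force below Y are P, Z, S, R, T — no chain reaches any other.
That is 5.

5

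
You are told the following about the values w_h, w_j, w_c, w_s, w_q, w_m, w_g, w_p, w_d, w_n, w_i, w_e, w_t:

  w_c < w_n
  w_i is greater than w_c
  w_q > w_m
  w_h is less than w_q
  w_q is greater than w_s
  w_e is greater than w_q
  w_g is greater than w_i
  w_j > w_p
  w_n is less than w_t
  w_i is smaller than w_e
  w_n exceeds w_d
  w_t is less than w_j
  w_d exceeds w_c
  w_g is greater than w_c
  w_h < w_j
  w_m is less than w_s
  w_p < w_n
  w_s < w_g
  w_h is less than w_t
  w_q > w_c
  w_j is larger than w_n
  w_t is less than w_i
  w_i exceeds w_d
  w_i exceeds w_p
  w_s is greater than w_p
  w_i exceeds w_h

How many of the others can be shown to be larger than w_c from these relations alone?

Directly above w_c: w_d, w_n, w_q, w_i, w_g.
One step further: w_t, w_j, w_e (8 so far).
Nothing else is reachable above w_c; 8 in all.

8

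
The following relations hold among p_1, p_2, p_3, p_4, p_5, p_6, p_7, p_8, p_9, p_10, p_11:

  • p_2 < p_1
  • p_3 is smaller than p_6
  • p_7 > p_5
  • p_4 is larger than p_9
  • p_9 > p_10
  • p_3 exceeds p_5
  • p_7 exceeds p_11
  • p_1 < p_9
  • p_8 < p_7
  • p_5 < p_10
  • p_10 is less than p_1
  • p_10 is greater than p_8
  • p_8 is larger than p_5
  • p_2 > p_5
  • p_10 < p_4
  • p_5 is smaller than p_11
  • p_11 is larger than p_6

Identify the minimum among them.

Chaining upward from p_5: directly above it, p_8, p_2, p_3, p_10, p_11, p_7; then p_6, p_1, p_9, p_4.
That covers every other element, and nothing is given below p_5, so p_5 is the minimum.

p_5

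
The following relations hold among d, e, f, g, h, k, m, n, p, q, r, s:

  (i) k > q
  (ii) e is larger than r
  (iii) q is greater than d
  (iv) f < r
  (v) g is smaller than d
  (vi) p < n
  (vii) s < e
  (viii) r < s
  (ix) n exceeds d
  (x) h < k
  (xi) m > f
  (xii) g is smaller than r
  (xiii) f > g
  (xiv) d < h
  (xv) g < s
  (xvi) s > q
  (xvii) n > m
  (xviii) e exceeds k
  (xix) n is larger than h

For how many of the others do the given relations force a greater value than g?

10

Directly above g: d, f, r, s.
One step further: h, q, m, n, e (9 so far).
One step further: k (10 so far).
No other element is forced above g by the given relations, so the count is 10.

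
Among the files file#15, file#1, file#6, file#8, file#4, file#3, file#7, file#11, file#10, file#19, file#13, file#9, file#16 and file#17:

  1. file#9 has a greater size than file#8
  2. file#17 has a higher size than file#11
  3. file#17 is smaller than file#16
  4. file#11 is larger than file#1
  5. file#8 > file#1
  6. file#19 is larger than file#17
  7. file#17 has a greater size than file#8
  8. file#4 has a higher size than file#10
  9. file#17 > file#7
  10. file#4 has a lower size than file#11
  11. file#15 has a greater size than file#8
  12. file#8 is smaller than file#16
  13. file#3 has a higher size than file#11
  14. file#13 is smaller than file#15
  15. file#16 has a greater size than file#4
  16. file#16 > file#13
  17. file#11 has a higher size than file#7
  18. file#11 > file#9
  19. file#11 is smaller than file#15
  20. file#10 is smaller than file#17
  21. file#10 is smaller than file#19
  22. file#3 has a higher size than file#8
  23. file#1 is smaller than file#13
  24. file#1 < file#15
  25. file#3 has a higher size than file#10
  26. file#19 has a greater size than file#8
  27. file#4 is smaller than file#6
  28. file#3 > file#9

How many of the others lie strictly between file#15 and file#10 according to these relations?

Chaining upward from file#10 reaches: file#4, file#6, file#11, file#17, file#3, file#19, file#16.
Chaining downward from file#15 reaches: file#1, file#8, file#7, file#4, file#9, file#11, file#13.
Strictly between file#10 and file#15 are those in both lists: file#4, file#11 — 2 elements.

2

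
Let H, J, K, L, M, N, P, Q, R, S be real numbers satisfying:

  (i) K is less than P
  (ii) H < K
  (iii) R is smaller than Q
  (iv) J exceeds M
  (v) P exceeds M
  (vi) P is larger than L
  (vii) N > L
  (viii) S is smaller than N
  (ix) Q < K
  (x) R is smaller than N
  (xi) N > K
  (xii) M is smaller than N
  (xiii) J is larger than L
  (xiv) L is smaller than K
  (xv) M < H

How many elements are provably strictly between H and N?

1

Chaining upward from H reaches: K, P.
Chaining downward from N reaches: L, R, M, Q, S, K.
Strictly between H and N are those in both lists: K — 1 element.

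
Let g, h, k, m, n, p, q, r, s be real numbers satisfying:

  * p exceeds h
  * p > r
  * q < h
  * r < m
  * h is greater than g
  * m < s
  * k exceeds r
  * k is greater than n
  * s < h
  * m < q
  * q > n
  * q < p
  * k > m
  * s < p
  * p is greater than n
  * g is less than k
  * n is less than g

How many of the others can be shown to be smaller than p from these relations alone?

7

From p the given relations immediately reach r, n, s, q, h.
From those, m, g — 7 in total.
No other element is forced below p by the given relations, so the count is 7.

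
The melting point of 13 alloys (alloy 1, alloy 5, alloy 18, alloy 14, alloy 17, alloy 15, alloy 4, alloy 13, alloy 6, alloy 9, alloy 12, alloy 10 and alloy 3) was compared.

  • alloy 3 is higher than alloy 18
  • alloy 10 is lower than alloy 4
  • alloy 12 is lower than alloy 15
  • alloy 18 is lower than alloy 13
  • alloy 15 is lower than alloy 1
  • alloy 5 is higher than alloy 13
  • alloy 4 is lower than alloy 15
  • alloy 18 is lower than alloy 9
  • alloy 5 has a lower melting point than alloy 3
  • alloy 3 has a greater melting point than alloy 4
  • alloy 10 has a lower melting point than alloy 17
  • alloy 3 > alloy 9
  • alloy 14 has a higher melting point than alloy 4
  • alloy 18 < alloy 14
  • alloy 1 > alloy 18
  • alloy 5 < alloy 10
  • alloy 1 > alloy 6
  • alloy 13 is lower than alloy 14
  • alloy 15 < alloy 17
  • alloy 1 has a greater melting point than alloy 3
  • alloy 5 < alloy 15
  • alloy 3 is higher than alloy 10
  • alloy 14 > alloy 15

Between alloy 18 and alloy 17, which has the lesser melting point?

alloy 18

Link the given pairs in sequence: alloy 18 < alloy 13; alloy 13 < alloy 5; alloy 5 < alloy 10; alloy 10 < alloy 4; alloy 4 < alloy 15; alloy 15 < alloy 17.
Chaining these gives alloy 18 < alloy 13 < alloy 5 < alloy 10 < alloy 4 < alloy 15 < alloy 17.
So alloy 18 < alloy 17; alloy 18 is the lower of the two.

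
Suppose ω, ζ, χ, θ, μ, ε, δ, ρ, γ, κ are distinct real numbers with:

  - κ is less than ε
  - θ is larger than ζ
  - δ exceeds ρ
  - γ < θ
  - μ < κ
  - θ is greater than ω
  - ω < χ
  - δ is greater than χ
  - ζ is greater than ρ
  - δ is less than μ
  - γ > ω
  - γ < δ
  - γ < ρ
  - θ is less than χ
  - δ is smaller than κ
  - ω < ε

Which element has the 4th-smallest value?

Chaining the given pairs: ω < γ < ρ < ζ < θ < χ < δ < μ < κ < ε.
The 4th smallest is ζ.

ζ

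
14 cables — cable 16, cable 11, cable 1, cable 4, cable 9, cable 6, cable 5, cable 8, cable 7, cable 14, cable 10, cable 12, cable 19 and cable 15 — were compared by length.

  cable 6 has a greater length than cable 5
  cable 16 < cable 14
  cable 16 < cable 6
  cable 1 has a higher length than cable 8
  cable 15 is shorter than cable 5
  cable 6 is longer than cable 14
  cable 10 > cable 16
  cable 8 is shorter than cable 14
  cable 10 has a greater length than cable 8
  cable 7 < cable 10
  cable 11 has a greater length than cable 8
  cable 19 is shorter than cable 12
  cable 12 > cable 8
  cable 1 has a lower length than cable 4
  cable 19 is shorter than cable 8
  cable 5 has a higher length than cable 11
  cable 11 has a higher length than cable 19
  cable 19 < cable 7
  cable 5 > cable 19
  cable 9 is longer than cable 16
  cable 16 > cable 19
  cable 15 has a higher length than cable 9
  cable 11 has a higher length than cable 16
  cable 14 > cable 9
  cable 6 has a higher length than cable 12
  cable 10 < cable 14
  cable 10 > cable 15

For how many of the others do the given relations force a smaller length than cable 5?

6

Directly below cable 5: cable 19, cable 15, cable 11.
One step further: cable 16, cable 9, cable 8 (6 so far).
No other element is forced below cable 5 by the given relations, so the count is 6.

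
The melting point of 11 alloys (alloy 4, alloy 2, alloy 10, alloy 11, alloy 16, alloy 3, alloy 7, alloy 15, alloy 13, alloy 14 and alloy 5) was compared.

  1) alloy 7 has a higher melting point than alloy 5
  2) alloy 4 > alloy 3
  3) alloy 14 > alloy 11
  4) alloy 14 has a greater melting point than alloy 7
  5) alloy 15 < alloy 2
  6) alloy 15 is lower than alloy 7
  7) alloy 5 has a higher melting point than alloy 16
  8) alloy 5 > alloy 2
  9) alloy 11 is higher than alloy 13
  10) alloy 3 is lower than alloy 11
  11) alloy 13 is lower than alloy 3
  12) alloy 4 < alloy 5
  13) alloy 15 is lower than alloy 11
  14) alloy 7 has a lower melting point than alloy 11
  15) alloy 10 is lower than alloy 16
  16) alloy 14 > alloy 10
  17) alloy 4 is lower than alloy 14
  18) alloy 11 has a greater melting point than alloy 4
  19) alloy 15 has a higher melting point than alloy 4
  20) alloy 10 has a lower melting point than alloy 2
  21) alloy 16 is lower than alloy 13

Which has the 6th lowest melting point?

alloy 15

The consecutive relations fix a unique order: alloy 10 < alloy 16 < alloy 13 < alloy 3 < alloy 4 < alloy 15 < alloy 2 < alloy 5 < alloy 7 < alloy 11 < alloy 14.
The 6th smallest is alloy 15.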